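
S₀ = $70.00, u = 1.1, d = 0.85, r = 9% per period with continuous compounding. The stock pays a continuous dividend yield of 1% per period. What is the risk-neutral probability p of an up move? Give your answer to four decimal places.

Per-period risk-free factor R = e^0.09 = 1.0942; dividend-adjusted growth = e^(0.09−0.01) = 1.0833.
Risk-neutral probability p = (1.0833 − 0.85)/(1.1 − 0.85) = 0.2333/0.2500 = 0.9331

p = 0.9331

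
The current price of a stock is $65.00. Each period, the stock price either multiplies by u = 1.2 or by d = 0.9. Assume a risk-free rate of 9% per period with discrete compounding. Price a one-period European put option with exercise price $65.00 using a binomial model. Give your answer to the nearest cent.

$2.19

Risk-neutral probability p = (1 + 0.09 − 0.9)/(1.2 − 0.9) = 0.1900/0.3000 = 0.6333
Terminal stock prices: S_u = 78, S_d = 58.5
Terminal payoffs (K − S): max(-13, 0) = 0, max(6.5, 0) = 6.5
Node 0 (S = 65): V_0 = 1/1.09·[0.6333·0.0000 + 0.3667·6.5000] = 2.1865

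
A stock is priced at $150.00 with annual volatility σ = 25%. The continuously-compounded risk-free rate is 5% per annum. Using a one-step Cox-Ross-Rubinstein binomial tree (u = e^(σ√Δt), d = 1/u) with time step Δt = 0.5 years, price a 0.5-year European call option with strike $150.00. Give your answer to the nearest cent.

CRR parameters: u = e^(σ√Δt) = e^(0.25·√0.5) = 1.1934, d = 1/u = 0.8380
Per-period rate: rΔt = 0.05·0.5 = 0.025, so R = e^0.025 = 1.0253
Risk-neutral probability p = (e^0.025 − 0.8380)/(1.1934 − 0.8380) = 0.1873/0.3554 = 0.5272
Terminal stock prices: S_u = 179, S_d = 125.7
Terminal payoffs (S − K): max(29, 0) = 29, max(-24.3, 0) = 0
Node 0 (S = 150): V_0 = e^(−0.025)·[0.5272·29.0047 + 0.4728·0.0000] = 14.9123

$14.91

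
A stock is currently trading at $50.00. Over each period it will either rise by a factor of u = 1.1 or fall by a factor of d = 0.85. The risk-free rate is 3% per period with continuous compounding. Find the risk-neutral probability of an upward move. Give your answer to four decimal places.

Risk-neutral probability p = (e^0.03 − 0.85)/(1.1 − 0.85) = 0.1805/0.2500 = 0.7218

p = 0.7218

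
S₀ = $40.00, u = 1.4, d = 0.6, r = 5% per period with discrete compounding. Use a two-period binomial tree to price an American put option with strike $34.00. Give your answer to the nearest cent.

$4.26

Risk-neutral probability p = (1 + 0.05 − 0.6)/(1.4 − 0.6) = 0.4500/0.8000 = 0.5625
Terminal stock prices: S_uu = 78.4, S_ud = 33.6, S_dd = 14.4
Terminal payoffs (K − S): max(-44.4, 0) = 0, max(0.4, 0) = 0.4, max(19.6, 0) = 19.6
Node u (S = 56): continuation = 1/1.05·[0.5625·0.0000 + 0.4375·0.4000] = 0.1667; exercise value = 0.0000 ≤ continuation, so V_u = 0.1667
Node d (S = 24): continuation = 1/1.05·[0.5625·0.4000 + 0.4375·19.6000] = 8.3810; exercise value = 10.0000 > continuation, so V_d = 10.0000 (exercise)
Node 0 (S = 40): continuation = 1/1.05·[0.5625·0.1667 + 0.4375·10.0000] = 4.2560; exercise value = 0.0000 ≤ continuation, so V_0 = 4.2560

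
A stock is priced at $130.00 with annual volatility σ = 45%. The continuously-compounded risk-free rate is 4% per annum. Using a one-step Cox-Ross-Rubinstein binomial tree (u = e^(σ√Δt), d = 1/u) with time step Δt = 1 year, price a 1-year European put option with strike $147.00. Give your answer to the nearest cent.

CRR parameters: u = e^(σ√Δt) = e^(0.45·√1) = 1.5683, d = 1/u = 0.6376
Per-period rate: rΔt = 0.04·1 = 0.04, so R = e^0.04 = 1.0408
Risk-neutral probability p = (e^0.04 − 0.6376)/(1.5683 − 0.6376) = 0.4032/0.9307 = 0.4332
Terminal stock prices: S_u = 203.9, S_d = 82.89
Terminal payoffs (K − S): max(-56.88, 0) = 0, max(64.11, 0) = 64.11
Node 0 (S = 130): V_0 = e^(−0.04)·[0.4332·0.0000 + 0.5668·64.1083] = 34.9111

$34.91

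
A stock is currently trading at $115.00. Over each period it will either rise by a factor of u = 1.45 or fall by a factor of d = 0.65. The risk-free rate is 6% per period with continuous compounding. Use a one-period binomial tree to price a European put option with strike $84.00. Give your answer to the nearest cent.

$4.23

Risk-neutral probability p = (e^0.06 − 0.65)/(1.45 − 0.65) = 0.4118/0.8000 = 0.5148
Terminal stock prices: S_u = 166.8, S_d = 74.75
Terminal payoffs (K − S): max(-82.75, 0) = 0, max(9.25, 0) = 9.25
Node 0 (S = 115): V_0 = e^(−0.06)·[0.5148·0.0000 + 0.4852·9.2500] = 4.2268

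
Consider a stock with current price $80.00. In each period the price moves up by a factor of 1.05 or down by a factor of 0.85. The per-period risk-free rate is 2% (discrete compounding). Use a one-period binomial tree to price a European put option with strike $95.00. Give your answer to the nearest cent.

$13.14

Risk-neutral probability p = (1 + 0.02 − 0.85)/(1.05 − 0.85) = 0.1700/0.2000 = 0.8500
Terminal stock prices: S_u = 84, S_d = 68
Terminal payoffs (K − S): max(11, 0) = 11, max(27, 0) = 27
Node 0 (S = 80): V_0 = 1/1.02·[0.8500·11.0000 + 0.1500·27.0000] = 13.1373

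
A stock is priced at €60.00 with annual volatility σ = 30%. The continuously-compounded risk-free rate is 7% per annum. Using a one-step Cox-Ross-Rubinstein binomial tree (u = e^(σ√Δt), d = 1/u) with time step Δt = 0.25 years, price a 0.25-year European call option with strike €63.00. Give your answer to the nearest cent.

CRR parameters: u = e^(σ√Δt) = e^(0.3·√0.25) = 1.1618, d = 1/u = 0.8607
Per-period rate: rΔt = 0.07·0.25 = 0.0175, so R = e^0.0175 = 1.0177
Risk-neutral probability p = (e^0.0175 − 0.8607)/(1.1618 − 0.8607) = 0.1569/0.3011 = 0.5212
Terminal stock prices: S_u = 69.71, S_d = 51.64
Terminal payoffs (S − K): max(6.71, 0) = 6.71, max(-11.36, 0) = 0
Node 0 (S = 60): V_0 = e^(−0.0175)·[0.5212·6.7101 + 0.4788·0.0000] = 3.4366

€3.44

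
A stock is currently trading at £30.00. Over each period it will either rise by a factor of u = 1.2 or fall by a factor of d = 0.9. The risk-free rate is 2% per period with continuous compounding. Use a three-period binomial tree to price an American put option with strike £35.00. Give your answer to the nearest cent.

£5.49

Risk-neutral probability p = (e^0.02 − 0.9)/(1.2 − 0.9) = 0.1202/0.3000 = 0.4007
Terminal stock prices: S_uuu = 51.84, S_uud = 38.88, S_udd = 29.16, S_ddd = 21.87
Terminal payoffs (K − S): max(-16.84, 0) = 0, max(-3.88, 0) = 0, max(5.84, 0) = 5.84, max(13.13, 0) = 13.13
Node uu (S = 43.2): continuation = e^(−0.02)·[0.4007·0.0000 + 0.5993·0.0000] = 0.0000; exercise value = 0.0000 ≤ continuation, so V_uu = 0.0000
Node ud (S = 32.4): continuation = e^(−0.02)·[0.4007·0.0000 + 0.5993·5.8400] = 3.4308; exercise value = 2.6000 ≤ continuation, so V_ud = 3.4308
Node dd (S = 24.3): continuation = e^(−0.02)·[0.4007·5.8400 + 0.5993·13.1300] = 10.0070; exercise value = 10.7000 > continuation, so V_dd = 10.7000 (exercise)
Node u (S = 36): continuation = e^(−0.02)·[0.4007·0.0000 + 0.5993·3.4308] = 2.0154; exercise value = 0.0000 ≤ continuation, so V_u = 2.0154
Node d (S = 27): continuation = e^(−0.02)·[0.4007·3.4308 + 0.5993·10.7000] = 7.6332; exercise value = 8.0000 > continuation, so V_d = 8.0000 (exercise)
Node 0 (S = 30): continuation = e^(−0.02)·[0.4007·2.0154 + 0.5993·8.0000] = 5.4912; exercise value = 5.0000 ≤ continuation, so V_0 = 5.4912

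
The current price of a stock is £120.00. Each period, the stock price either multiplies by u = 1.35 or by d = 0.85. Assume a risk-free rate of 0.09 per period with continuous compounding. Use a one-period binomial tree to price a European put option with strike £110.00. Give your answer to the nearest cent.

Risk-neutral probability p = (e^0.09 − 0.85)/(1.35 − 0.85) = 0.2442/0.5000 = 0.4883
Terminal stock prices: S_u = 162, S_d = 102
Terminal payoffs (K − S): max(-52, 0) = 0, max(8, 0) = 8
Node 0 (S = 120): V_0 = e^(−0.09)·[0.4883·0.0000 + 0.5117·8.0000] = 3.7409

£3.74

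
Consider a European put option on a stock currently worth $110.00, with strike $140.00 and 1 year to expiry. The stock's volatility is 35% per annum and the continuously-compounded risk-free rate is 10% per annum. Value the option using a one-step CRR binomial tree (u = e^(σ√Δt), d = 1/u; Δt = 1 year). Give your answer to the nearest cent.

$24.84

CRR parameters: u = e^(σ√Δt) = e^(0.35·√1) = 1.4191, d = 1/u = 0.7047
Per-period rate: rΔt = 0.1·1 = 0.1, so R = e^0.1 = 1.1052
Risk-neutral probability p = (e^0.1 − 0.7047)/(1.4191 − 0.7047) = 0.4005/0.7144 = 0.5606
Terminal stock prices: S_u = 156.1, S_d = 77.52
Terminal payoffs (K − S): max(-16.1, 0) = 0, max(62.48, 0) = 62.48
Node 0 (S = 110): V_0 = e^(−0.1)·[0.5606·0.0000 + 0.4394·62.4843] = 24.8427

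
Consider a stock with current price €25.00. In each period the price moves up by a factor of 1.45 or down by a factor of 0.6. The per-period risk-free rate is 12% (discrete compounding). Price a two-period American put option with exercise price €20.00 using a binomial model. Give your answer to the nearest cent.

€1.73

Risk-neutral probability p = (1 + 0.12 − 0.6)/(1.45 − 0.6) = 0.5200/0.8500 = 0.6118
Terminal stock prices: S_uu = 52.56, S_ud = 21.75, S_dd = 9
Terminal payoffs (K − S): max(-32.56, 0) = 0, max(-1.75, 0) = 0, max(11, 0) = 11
Node u (S = 36.25): continuation = 1/1.12·[0.6118·0.0000 + 0.3882·0.0000] = 0.0000; exercise value = 0.0000 ≤ continuation, so V_u = 0.0000
Node d (S = 15): continuation = 1/1.12·[0.6118·0.0000 + 0.3882·11.0000] = 3.8130; exercise value = 5.0000 > continuation, so V_d = 5.0000 (exercise)
Node 0 (S = 25): continuation = 1/1.12·[0.6118·0.0000 + 0.3882·5.0000] = 1.7332; exercise value = 0.0000 ≤ continuation, so V_0 = 1.7332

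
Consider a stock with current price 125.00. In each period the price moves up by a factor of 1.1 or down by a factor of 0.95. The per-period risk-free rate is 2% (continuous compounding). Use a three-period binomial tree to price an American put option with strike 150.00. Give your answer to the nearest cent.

25.00

Risk-neutral probability p = (e^0.02 − 0.95)/(1.1 − 0.95) = 0.0702/0.1500 = 0.4680
Terminal stock prices: S_uuu = 166.4, S_uud = 143.7, S_udd = 124.1, S_ddd = 107.2
Terminal payoffs (K − S): max(-16.38, 0) = 0, max(6.312, 0) = 6.312, max(25.91, 0) = 25.91, max(42.83, 0) = 42.83
Node uu (S = 151.3): continuation = e^(−0.02)·[0.4680·0.0000 + 0.5320·6.3125] = 3.2917; exercise value = 0.0000 ≤ continuation, so V_uu = 3.2917
Node ud (S = 130.6): continuation = e^(−0.02)·[0.4680·6.3125 + 0.5320·25.9062] = 16.4048; exercise value = 19.3750 > continuation, so V_ud = 19.3750 (exercise)
Node dd (S = 112.8): continuation = e^(−0.02)·[0.4680·25.9062 + 0.5320·42.8281] = 34.2173; exercise value = 37.1875 > continuation, so V_dd = 37.1875 (exercise)
Node u (S = 137.5): continuation = e^(−0.02)·[0.4680·3.2917 + 0.5320·19.3750] = 11.6133; exercise value = 12.5000 > continuation, so V_u = 12.5000 (exercise)
Node d (S = 118.8): continuation = e^(−0.02)·[0.4680·19.3750 + 0.5320·37.1875] = 28.2798; exercise value = 31.2500 > continuation, so V_d = 31.2500 (exercise)
Node 0 (S = 125): continuation = e^(−0.02)·[0.4680·12.5000 + 0.5320·31.2500] = 22.0298; exercise value = 25.0000 > continuation, so V_0 = 25.0000 (exercise)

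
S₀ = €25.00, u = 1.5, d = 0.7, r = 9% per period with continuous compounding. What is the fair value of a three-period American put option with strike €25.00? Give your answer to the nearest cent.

€4.12

Risk-neutral probability p = (e^0.09 − 0.7)/(1.5 − 0.7) = 0.3942/0.8000 = 0.4927
Terminal stock prices: S_uuu = 84.38, S_uud = 39.38, S_udd = 18.37, S_ddd = 8.575
Terminal payoffs (K − S): max(-59.38, 0) = 0, max(-14.38, 0) = 0, max(6.625, 0) = 6.625, max(16.43, 0) = 16.43
Node uu (S = 56.25): continuation = e^(−0.09)·[0.4927·0.0000 + 0.5073·0.0000] = 0.0000; exercise value = 0.0000 ≤ continuation, so V_uu = 0.0000
Node ud (S = 26.25): continuation = e^(−0.09)·[0.4927·0.0000 + 0.5073·6.6250] = 3.0715; exercise value = 0.0000 ≤ continuation, so V_ud = 3.0715
Node dd (S = 12.25): continuation = e^(−0.09)·[0.4927·6.6250 + 0.5073·16.4250] = 10.5983; exercise value = 12.7500 > continuation, so V_dd = 12.7500 (exercise)
Node u (S = 37.5): continuation = e^(−0.09)·[0.4927·0.0000 + 0.5073·3.0715] = 1.4240; exercise value = 0.0000 ≤ continuation, so V_u = 1.4240
Node d (S = 17.5): continuation = e^(−0.09)·[0.4927·3.0715 + 0.5073·12.7500] = 7.2943; exercise value = 7.5000 > continuation, so V_d = 7.5000 (exercise)
Node 0 (S = 25): continuation = e^(−0.09)·[0.4927·1.4240 + 0.5073·7.5000] = 4.1184; exercise value = 0.0000 ≤ continuation, so V_0 = 4.1184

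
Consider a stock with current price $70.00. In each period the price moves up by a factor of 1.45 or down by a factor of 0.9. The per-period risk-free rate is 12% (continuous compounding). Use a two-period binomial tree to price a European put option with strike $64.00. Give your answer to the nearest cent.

Risk-neutral probability p = (e^0.12 − 0.9)/(1.45 − 0.9) = 0.2275/0.5500 = 0.4136
Terminal stock prices: S_uu = 147.2, S_ud = 91.35, S_dd = 56.7
Terminal payoffs (K − S): max(-83.18, 0) = 0, max(-27.35, 0) = 0, max(7.3, 0) = 7.3
Node u (S = 101.5): V_u = e^(−0.12)·[0.4136·0.0000 + 0.5864·0.0000] = 0.0000
Node d (S = 63): V_d = e^(−0.12)·[0.4136·0.0000 + 0.5864·7.3000] = 3.7965
Node 0 (S = 70): V_0 = e^(−0.12)·[0.4136·0.0000 + 0.5864·3.7965] = 1.9744

$1.97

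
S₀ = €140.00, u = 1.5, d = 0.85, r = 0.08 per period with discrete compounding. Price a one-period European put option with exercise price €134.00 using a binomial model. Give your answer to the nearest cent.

€8.97

Risk-neutral probability p = (1 + 0.08 − 0.85)/(1.5 − 0.85) = 0.2300/0.6500 = 0.3538
Terminal stock prices: S_u = 210, S_d = 119
Terminal payoffs (K − S): max(-76, 0) = 0, max(15, 0) = 15
Node 0 (S = 140): V_0 = 1/1.08·[0.3538·0.0000 + 0.6462·15.0000] = 8.9744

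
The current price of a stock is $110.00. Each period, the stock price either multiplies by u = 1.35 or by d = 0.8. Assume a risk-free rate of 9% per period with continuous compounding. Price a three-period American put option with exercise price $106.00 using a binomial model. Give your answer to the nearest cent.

$8.62

Risk-neutral probability p = (e^0.09 − 0.8)/(1.35 − 0.8) = 0.2942/0.5500 = 0.5349
Terminal stock prices: S_uuu = 270.6, S_uud = 160.4, S_udd = 95.04, S_ddd = 56.32
Terminal payoffs (K − S): max(-164.6, 0) = 0, max(-54.38, 0) = 0, max(10.96, 0) = 10.96, max(49.68, 0) = 49.68
Node uu (S = 200.5): continuation = e^(−0.09)·[0.5349·0.0000 + 0.4651·0.0000] = 0.0000; exercise value = 0.0000 ≤ continuation, so V_uu = 0.0000
Node ud (S = 118.8): continuation = e^(−0.09)·[0.5349·0.0000 + 0.4651·10.9600] = 4.6591; exercise value = 0.0000 ≤ continuation, so V_ud = 4.6591
Node dd (S = 70.4): continuation = e^(−0.09)·[0.5349·10.9600 + 0.4651·49.6800] = 26.4767; exercise value = 35.6000 > continuation, so V_dd = 35.6000 (exercise)
Node u (S = 148.5): continuation = e^(−0.09)·[0.5349·0.0000 + 0.4651·4.6591] = 1.9806; exercise value = 0.0000 ≤ continuation, so V_u = 1.9806
Node d (S = 88): continuation = e^(−0.09)·[0.5349·4.6591 + 0.4651·35.6000] = 17.4112; exercise value = 18.0000 > continuation, so V_d = 18.0000 (exercise)
Node 0 (S = 110): continuation = e^(−0.09)·[0.5349·1.9806 + 0.4651·18.0000] = 8.6200; exercise value = 0.0000 ≤ continuation, so V_0 = 8.6200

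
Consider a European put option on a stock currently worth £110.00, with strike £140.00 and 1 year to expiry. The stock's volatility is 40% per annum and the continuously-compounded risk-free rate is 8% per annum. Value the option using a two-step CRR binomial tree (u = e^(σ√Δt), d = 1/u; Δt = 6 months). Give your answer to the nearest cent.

CRR parameters: u = e^(σ√Δt) = e^(0.4·√0.5) = 1.3269, d = 1/u = 0.7536
Per-period rate: rΔt = 0.08·0.5 = 0.04, so R = e^0.04 = 1.0408
Risk-neutral probability p = (e^0.04 − 0.7536)/(1.3269 − 0.7536) = 0.2872/0.5733 = 0.5009
Terminal stock prices: S_uu = 193.7, S_ud = 110, S_dd = 62.48
Terminal payoffs (K − S): max(-53.67, 0) = 0, max(30, 0) = 30, max(77.52, 0) = 77.52
Node u (S = 146): V_u = e^(−0.04)·[0.5009·0.0000 + 0.4991·30.0000] = 14.3845
Node d (S = 82.9): V_d = e^(−0.04)·[0.5009·30.0000 + 0.4991·77.5232] = 51.6103
Node 0 (S = 110): V_0 = e^(−0.04)·[0.5009·14.3845 + 0.4991·51.6103] = 31.6697

£31.67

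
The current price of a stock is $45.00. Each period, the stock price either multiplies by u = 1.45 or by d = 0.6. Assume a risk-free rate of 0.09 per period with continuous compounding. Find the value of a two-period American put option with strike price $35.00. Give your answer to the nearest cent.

Risk-neutral probability p = (e^0.09 − 0.6)/(1.45 − 0.6) = 0.4942/0.8500 = 0.5814
Terminal stock prices: S_uu = 94.61, S_ud = 39.15, S_dd = 16.2
Terminal payoffs (K − S): max(-59.61, 0) = 0, max(-4.15, 0) = 0, max(18.8, 0) = 18.8
Node u (S = 65.25): continuation = e^(−0.09)·[0.5814·0.0000 + 0.4186·0.0000] = 0.0000; exercise value = 0.0000 ≤ continuation, so V_u = 0.0000
Node d (S = 27): continuation = e^(−0.09)·[0.5814·0.0000 + 0.4186·18.8000] = 7.1927; exercise value = 8.0000 > continuation, so V_d = 8.0000 (exercise)
Node 0 (S = 45): continuation = e^(−0.09)·[0.5814·0.0000 + 0.4186·8.0000] = 3.0607; exercise value = 0.0000 ≤ continuation, so V_0 = 3.0607

$3.06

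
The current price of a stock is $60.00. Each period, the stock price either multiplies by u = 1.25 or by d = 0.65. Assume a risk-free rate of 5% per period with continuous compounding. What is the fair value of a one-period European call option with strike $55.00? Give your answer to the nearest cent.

$12.72

Risk-neutral probability p = (e^0.05 − 0.65)/(1.25 − 0.65) = 0.4013/0.6000 = 0.6688
Terminal stock prices: S_u = 75, S_d = 39
Terminal payoffs (S − K): max(20, 0) = 20, max(-16, 0) = 0
Node 0 (S = 60): V_0 = e^(−0.05)·[0.6688·20.0000 + 0.3312·0.0000] = 12.7234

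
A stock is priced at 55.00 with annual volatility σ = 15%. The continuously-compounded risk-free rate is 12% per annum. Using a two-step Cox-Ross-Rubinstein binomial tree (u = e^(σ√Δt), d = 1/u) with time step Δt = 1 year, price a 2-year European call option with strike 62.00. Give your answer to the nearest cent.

7.56

CRR parameters: u = e^(σ√Δt) = e^(0.15·√1) = 1.1618, d = 1/u = 0.8607
Per-period rate: rΔt = 0.12·1 = 0.12, so R = e^0.12 = 1.1275
Risk-neutral probability p = (e^0.12 − 0.8607)/(1.1618 − 0.8607) = 0.2668/0.3011 = 0.8860
Terminal stock prices: S_uu = 74.24, S_ud = 55, S_dd = 40.75
Terminal payoffs (S − K): max(12.24, 0) = 12.24, max(-7, 0) = 0, max(-21.25, 0) = 0
Node u (S = 63.9): V_u = e^(−0.12)·[0.8860·12.2422 + 0.1140·0.0000] = 9.6198
Node d (S = 47.34): V_d = e^(−0.12)·[0.8860·0.0000 + 0.1140·0.0000] = 0.0000
Node 0 (S = 55): V_0 = e^(−0.12)·[0.8860·9.6198 + 0.1140·0.0000] = 7.5591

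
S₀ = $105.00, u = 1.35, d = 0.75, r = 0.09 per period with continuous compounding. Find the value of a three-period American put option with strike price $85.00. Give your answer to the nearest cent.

$4.78

Risk-neutral probability p = (e^0.09 − 0.75)/(1.35 − 0.75) = 0.3442/0.6000 = 0.5736
Terminal stock prices: S_uuu = 258.3, S_uud = 143.5, S_udd = 79.73, S_ddd = 44.3
Terminal payoffs (K − S): max(-173.3, 0) = 0, max(-58.52, 0) = 0, max(5.266, 0) = 5.266, max(40.7, 0) = 40.7
Node uu (S = 191.4): continuation = e^(−0.09)·[0.5736·0.0000 + 0.4264·0.0000] = 0.0000; exercise value = 0.0000 ≤ continuation, so V_uu = 0.0000
Node ud (S = 106.3): continuation = e^(−0.09)·[0.5736·0.0000 + 0.4264·5.2656] = 2.0519; exercise value = 0.0000 ≤ continuation, so V_ud = 2.0519
Node dd (S = 59.06): continuation = e^(−0.09)·[0.5736·5.2656 + 0.4264·40.7031] = 18.6217; exercise value = 25.9375 > continuation, so V_dd = 25.9375 (exercise)
Node u (S = 141.8): continuation = e^(−0.09)·[0.5736·0.0000 + 0.4264·2.0519] = 0.7996; exercise value = 0.0000 ≤ continuation, so V_u = 0.7996
Node d (S = 78.75): continuation = e^(−0.09)·[0.5736·2.0519 + 0.4264·25.9375] = 11.1830; exercise value = 6.2500 ≤ continuation, so V_d = 11.1830
Node 0 (S = 105): continuation = e^(−0.09)·[0.5736·0.7996 + 0.4264·11.1830] = 4.7770; exercise value = 0.0000 ≤ continuation, so V_0 = 4.7770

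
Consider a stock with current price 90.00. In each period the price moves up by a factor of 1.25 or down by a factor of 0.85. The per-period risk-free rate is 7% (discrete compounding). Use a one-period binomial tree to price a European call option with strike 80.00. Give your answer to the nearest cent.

Risk-neutral probability p = (1 + 0.07 − 0.85)/(1.25 − 0.85) = 0.2200/0.4000 = 0.5500
Terminal stock prices: S_u = 112.5, S_d = 76.5
Terminal payoffs (S − K): max(32.5, 0) = 32.5, max(-3.5, 0) = 0
Node 0 (S = 90): V_0 = 1/1.07·[0.5500·32.5000 + 0.4500·0.0000] = 16.7056

16.71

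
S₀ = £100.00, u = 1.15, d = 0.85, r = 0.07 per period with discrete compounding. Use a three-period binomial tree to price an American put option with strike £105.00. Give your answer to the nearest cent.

Risk-neutral probability p = (1 + 0.07 − 0.85)/(1.15 − 0.85) = 0.2200/0.3000 = 0.7333
Terminal stock prices: S_uuu = 152.1, S_uud = 112.4, S_udd = 83.09, S_ddd = 61.41
Terminal payoffs (K − S): max(-47.09, 0) = 0, max(-7.412, 0) = 0, max(21.91, 0) = 21.91, max(43.59, 0) = 43.59
Node uu (S = 132.2): continuation = 1/1.07·[0.7333·0.0000 + 0.2667·0.0000] = 0.0000; exercise value = 0.0000 ≤ continuation, so V_uu = 0.0000
Node ud (S = 97.75): continuation = 1/1.07·[0.7333·0.0000 + 0.2667·21.9125] = 5.4611; exercise value = 7.2500 > continuation, so V_ud = 7.2500 (exercise)
Node dd (S = 72.25): continuation = 1/1.07·[0.7333·21.9125 + 0.2667·43.5875] = 25.8808; exercise value = 32.7500 > continuation, so V_dd = 32.7500 (exercise)
Node u (S = 115): continuation = 1/1.07·[0.7333·0.0000 + 0.2667·7.2500] = 1.8069; exercise value = 0.0000 ≤ continuation, so V_u = 1.8069
Node d (S = 85): continuation = 1/1.07·[0.7333·7.2500 + 0.2667·32.7500] = 13.1308; exercise value = 20.0000 > continuation, so V_d = 20.0000 (exercise)
Node 0 (S = 100): continuation = 1/1.07·[0.7333·1.8069 + 0.2667·20.0000] = 6.2228; exercise value = 5.0000 ≤ continuation, so V_0 = 6.2228

£6.22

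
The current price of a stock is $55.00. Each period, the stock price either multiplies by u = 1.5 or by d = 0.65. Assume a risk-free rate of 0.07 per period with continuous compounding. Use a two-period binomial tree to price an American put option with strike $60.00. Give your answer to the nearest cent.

$12.76

Risk-neutral probability p = (e^0.07 − 0.65)/(1.5 − 0.65) = 0.4225/0.8500 = 0.4971
Terminal stock prices: S_uu = 123.8, S_ud = 53.62, S_dd = 23.24
Terminal payoffs (K − S): max(-63.75, 0) = 0, max(6.375, 0) = 6.375, max(36.76, 0) = 36.76
Node u (S = 82.5): continuation = e^(−0.07)·[0.4971·0.0000 + 0.5029·6.3750] = 2.9894; exercise value = 0.0000 ≤ continuation, so V_u = 2.9894
Node d (S = 35.75): continuation = e^(−0.07)·[0.4971·6.3750 + 0.5029·36.7625] = 20.1936; exercise value = 24.2500 > continuation, so V_d = 24.2500 (exercise)
Node 0 (S = 55): continuation = e^(−0.07)·[0.4971·2.9894 + 0.5029·24.2500] = 12.7571; exercise value = 5.0000 ≤ continuation, so V_0 = 12.7571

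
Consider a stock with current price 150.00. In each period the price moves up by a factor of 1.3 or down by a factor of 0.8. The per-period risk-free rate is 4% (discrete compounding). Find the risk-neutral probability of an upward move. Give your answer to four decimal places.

p = 0.4800

Risk-neutral probability p = (1 + 0.04 − 0.8)/(1.3 − 0.8) = 0.2400/0.5000 = 0.4800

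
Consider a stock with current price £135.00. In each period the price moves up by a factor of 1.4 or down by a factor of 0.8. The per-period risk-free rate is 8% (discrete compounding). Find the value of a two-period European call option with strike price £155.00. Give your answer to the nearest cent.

Risk-neutral probability p = (1 + 0.08 − 0.8)/(1.4 − 0.8) = 0.2800/0.6000 = 0.4667
Terminal stock prices: S_uu = 264.6, S_ud = 151.2, S_dd = 86.4
Terminal payoffs (S − K): max(109.6, 0) = 109.6, max(-3.8, 0) = 0, max(-68.6, 0) = 0
Node u (S = 189): V_u = 1/1.08·[0.4667·109.6000 + 0.5333·0.0000] = 47.3580
Node d (S = 108): V_d = 1/1.08·[0.4667·0.0000 + 0.5333·0.0000] = 0.0000
Node 0 (S = 135): V_0 = 1/1.08·[0.4667·47.3580 + 0.5333·0.0000] = 20.4633

£20.46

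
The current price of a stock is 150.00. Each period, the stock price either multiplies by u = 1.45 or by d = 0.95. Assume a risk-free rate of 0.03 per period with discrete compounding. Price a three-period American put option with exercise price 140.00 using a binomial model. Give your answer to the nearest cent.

Risk-neutral probability p = (1 + 0.03 − 0.95)/(1.45 − 0.95) = 0.0800/0.5000 = 0.1600
Terminal stock prices: S_uuu = 457.3, S_uud = 299.6, S_udd = 196.3, S_ddd = 128.6
Terminal payoffs (K − S): max(-317.3, 0) = 0, max(-159.6, 0) = 0, max(-56.29, 0) = 0, max(11.39, 0) = 11.39
Node uu (S = 315.4): continuation = 1/1.03·[0.1600·0.0000 + 0.8400·0.0000] = 0.0000; exercise value = 0.0000 ≤ continuation, so V_uu = 0.0000
Node ud (S = 206.6): continuation = 1/1.03·[0.1600·0.0000 + 0.8400·0.0000] = 0.0000; exercise value = 0.0000 ≤ continuation, so V_ud = 0.0000
Node dd (S = 135.4): continuation = 1/1.03·[0.1600·0.0000 + 0.8400·11.3938] = 9.2920; exercise value = 4.6250 ≤ continuation, so V_dd = 9.2920
Node u (S = 217.5): continuation = 1/1.03·[0.1600·0.0000 + 0.8400·0.0000] = 0.0000; exercise value = 0.0000 ≤ continuation, so V_u = 0.0000
Node d (S = 142.5): continuation = 1/1.03·[0.1600·0.0000 + 0.8400·9.2920] = 7.5779; exercise value = 0.0000 ≤ continuation, so V_d = 7.5779
Node 0 (S = 150): continuation = 1/1.03·[0.1600·0.0000 + 0.8400·7.5779] = 6.1801; exercise value = 0.0000 ≤ continuation, so V_0 = 6.1801

6.18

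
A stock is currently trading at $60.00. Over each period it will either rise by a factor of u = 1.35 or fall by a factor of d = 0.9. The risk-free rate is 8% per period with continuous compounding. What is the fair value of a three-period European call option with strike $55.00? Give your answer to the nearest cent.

$18.58

Risk-neutral probability p = (e^0.08 − 0.9)/(1.35 − 0.9) = 0.1833/0.4500 = 0.4073
Terminal stock prices: S_uuu = 147.6, S_uud = 98.42, S_udd = 65.61, S_ddd = 43.74
Terminal payoffs (S − K): max(92.62, 0) = 92.62, max(43.42, 0) = 43.42, max(10.61, 0) = 10.61, max(-11.26, 0) = 0
Node uu (S = 109.4): V_uu = e^(−0.08)·[0.4073·92.6225 + 0.5927·43.4150] = 58.5786
Node ud (S = 72.9): V_ud = e^(−0.08)·[0.4073·43.4150 + 0.5927·10.6100] = 22.1286
Node dd (S = 48.6): V_dd = e^(−0.08)·[0.4073·10.6100 + 0.5927·0.0000] = 3.9892
Node u (S = 81): V_u = e^(−0.08)·[0.4073·58.5786 + 0.5927·22.1286] = 34.1321
Node d (S = 54): V_d = e^(−0.08)·[0.4073·22.1286 + 0.5927·3.9892] = 10.5027
Node 0 (S = 60): V_0 = e^(−0.08)·[0.4073·34.1321 + 0.5927·10.5027] = 18.5796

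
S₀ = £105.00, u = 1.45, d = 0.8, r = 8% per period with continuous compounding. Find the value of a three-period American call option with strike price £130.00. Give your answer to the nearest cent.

Risk-neutral probability p = (e^0.08 − 0.8)/(1.45 − 0.8) = 0.2833/0.6500 = 0.4358
Terminal stock prices: S_uuu = 320.1, S_uud = 176.6, S_udd = 97.44, S_ddd = 53.76
Terminal payoffs (S − K): max(190.1, 0) = 190.1, max(46.61, 0) = 46.61, max(-32.56, 0) = 0, max(-76.24, 0) = 0
Node uu (S = 220.8): continuation = e^(−0.08)·[0.4358·190.1056 + 0.5642·46.6100] = 100.7574; exercise value = 90.7625 ≤ continuation, so V_uu = 100.7574
Node ud (S = 121.8): continuation = e^(−0.08)·[0.4358·46.6100 + 0.5642·0.0000] = 18.7521; exercise value = 0.0000 ≤ continuation, so V_ud = 18.7521
Node dd (S = 67.2): continuation = e^(−0.08)·[0.4358·0.0000 + 0.5642·0.0000] = 0.0000; exercise value = 0.0000 ≤ continuation, so V_dd = 0.0000
Node u (S = 152.2): continuation = e^(−0.08)·[0.4358·100.7574 + 0.5642·18.7521] = 50.3026; exercise value = 22.2500 ≤ continuation, so V_u = 50.3026
Node d (S = 84): continuation = e^(−0.08)·[0.4358·18.7521 + 0.5642·0.0000] = 7.5443; exercise value = 0.0000 ≤ continuation, so V_d = 7.5443
Node 0 (S = 105): continuation = e^(−0.08)·[0.4358·50.3026 + 0.5642·7.5443] = 24.1667; exercise value = 0.0000 ≤ continuation, so V_0 = 24.1667

£24.17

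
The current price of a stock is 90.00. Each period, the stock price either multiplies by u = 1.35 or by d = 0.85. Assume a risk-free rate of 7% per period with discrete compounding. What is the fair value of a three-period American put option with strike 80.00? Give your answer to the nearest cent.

4.10

Risk-neutral probability p = (1 + 0.07 − 0.85)/(1.35 − 0.85) = 0.2200/0.5000 = 0.4400
Terminal stock prices: S_uuu = 221.4, S_uud = 139.4, S_udd = 87.78, S_ddd = 55.27
Terminal payoffs (K − S): max(-141.4, 0) = 0, max(-59.42, 0) = 0, max(-7.784, 0) = 0, max(24.73, 0) = 24.73
Node uu (S = 164): continuation = 1/1.07·[0.4400·0.0000 + 0.5600·0.0000] = 0.0000; exercise value = 0.0000 ≤ continuation, so V_uu = 0.0000
Node ud (S = 103.3): continuation = 1/1.07·[0.4400·0.0000 + 0.5600·0.0000] = 0.0000; exercise value = 0.0000 ≤ continuation, so V_ud = 0.0000
Node dd (S = 65.02): continuation = 1/1.07·[0.4400·0.0000 + 0.5600·24.7288] = 12.9421; exercise value = 14.9750 > continuation, so V_dd = 14.9750 (exercise)
Node u (S = 121.5): continuation = 1/1.07·[0.4400·0.0000 + 0.5600·0.0000] = 0.0000; exercise value = 0.0000 ≤ continuation, so V_u = 0.0000
Node d (S = 76.5): continuation = 1/1.07·[0.4400·0.0000 + 0.5600·14.9750] = 7.8374; exercise value = 3.5000 ≤ continuation, so V_d = 7.8374
Node 0 (S = 90): continuation = 1/1.07·[0.4400·0.0000 + 0.5600·7.8374] = 4.1018; exercise value = 0.0000 ≤ continuation, so V_0 = 4.1018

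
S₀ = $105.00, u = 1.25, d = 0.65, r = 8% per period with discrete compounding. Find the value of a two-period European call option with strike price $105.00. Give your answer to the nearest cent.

Risk-neutral probability p = (1 + 0.08 − 0.65)/(1.25 − 0.65) = 0.4300/0.6000 = 0.7167
Terminal stock prices: S_uu = 164.1, S_ud = 85.31, S_dd = 44.36
Terminal payoffs (S − K): max(59.06, 0) = 59.06, max(-19.69, 0) = 0, max(-60.64, 0) = 0
Node u (S = 131.2): V_u = 1/1.08·[0.7167·59.0625 + 0.2833·0.0000] = 39.1927
Node d (S = 68.25): V_d = 1/1.08·[0.7167·0.0000 + 0.2833·0.0000] = 0.0000
Node 0 (S = 105): V_0 = 1/1.08·[0.7167·39.1927 + 0.2833·0.0000] = 26.0075

$26.01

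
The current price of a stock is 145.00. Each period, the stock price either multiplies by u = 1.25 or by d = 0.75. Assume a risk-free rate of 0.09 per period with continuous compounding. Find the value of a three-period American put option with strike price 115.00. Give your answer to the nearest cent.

4.04

Risk-neutral probability p = (e^0.09 − 0.75)/(1.25 − 0.75) = 0.3442/0.5000 = 0.6883
Terminal stock prices: S_uuu = 283.2, S_uud = 169.9, S_udd = 102, S_ddd = 61.17
Terminal payoffs (K − S): max(-168.2, 0) = 0, max(-54.92, 0) = 0, max(13.05, 0) = 13.05, max(53.83, 0) = 53.83
Node uu (S = 226.6): continuation = e^(−0.09)·[0.6883·0.0000 + 0.3117·0.0000] = 0.0000; exercise value = 0.0000 ≤ continuation, so V_uu = 0.0000
Node ud (S = 135.9): continuation = e^(−0.09)·[0.6883·0.0000 + 0.3117·13.0469] = 3.7161; exercise value = 0.0000 ≤ continuation, so V_ud = 3.7161
Node dd (S = 81.56): continuation = e^(−0.09)·[0.6883·13.0469 + 0.3117·53.8281] = 23.5396; exercise value = 33.4375 > continuation, so V_dd = 33.4375 (exercise)
Node u (S = 181.2): continuation = e^(−0.09)·[0.6883·0.0000 + 0.3117·3.7161] = 1.0585; exercise value = 0.0000 ≤ continuation, so V_u = 1.0585
Node d (S = 108.8): continuation = e^(−0.09)·[0.6883·3.7161 + 0.3117·33.4375] = 11.8618; exercise value = 6.2500 ≤ continuation, so V_d = 11.8618
Node 0 (S = 145): continuation = e^(−0.09)·[0.6883·1.0585 + 0.3117·11.8618] = 4.0444; exercise value = 0.0000 ≤ continuation, so V_0 = 4.0444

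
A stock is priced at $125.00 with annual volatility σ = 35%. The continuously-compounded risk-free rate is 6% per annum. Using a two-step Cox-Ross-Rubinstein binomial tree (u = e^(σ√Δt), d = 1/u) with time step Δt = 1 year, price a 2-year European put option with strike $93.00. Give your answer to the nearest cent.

CRR parameters: u = e^(σ√Δt) = e^(0.35·√1) = 1.4191, d = 1/u = 0.7047
Per-period rate: rΔt = 0.06·1 = 0.06, so R = e^0.06 = 1.0618
Risk-neutral probability p = (e^0.06 − 0.7047)/(1.4191 − 0.7047) = 0.3571/0.7144 = 0.4999
Terminal stock prices: S_uu = 251.7, S_ud = 125, S_dd = 62.07
Terminal payoffs (K − S): max(-158.7, 0) = 0, max(-32, 0) = 0, max(30.93, 0) = 30.93
Node u (S = 177.4): V_u = e^(−0.06)·[0.4999·0.0000 + 0.5001·0.0000] = 0.0000
Node d (S = 88.09): V_d = e^(−0.06)·[0.4999·0.0000 + 0.5001·30.9268] = 14.5646
Node 0 (S = 125): V_0 = e^(−0.06)·[0.4999·0.0000 + 0.5001·14.5646] = 6.8590

$6.86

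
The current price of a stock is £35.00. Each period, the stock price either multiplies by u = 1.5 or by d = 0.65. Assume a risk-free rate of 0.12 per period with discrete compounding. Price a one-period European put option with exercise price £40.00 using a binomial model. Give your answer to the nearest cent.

Risk-neutral probability p = (1 + 0.12 − 0.65)/(1.5 − 0.65) = 0.4700/0.8500 = 0.5529
Terminal stock prices: S_u = 52.5, S_d = 22.75
Terminal payoffs (K − S): max(-12.5, 0) = 0, max(17.25, 0) = 17.25
Node 0 (S = 35): V_0 = 1/1.12·[0.5529·0.0000 + 0.4471·17.2500] = 6.8855

£6.89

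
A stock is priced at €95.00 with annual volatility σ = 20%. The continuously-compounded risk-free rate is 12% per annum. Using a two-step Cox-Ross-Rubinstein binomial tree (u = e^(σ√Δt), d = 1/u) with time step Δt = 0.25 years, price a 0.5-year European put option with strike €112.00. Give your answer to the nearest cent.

CRR parameters: u = e^(σ√Δt) = e^(0.2·√0.25) = 1.1052, d = 1/u = 0.9048
Per-period rate: rΔt = 0.12·0.25 = 0.03, so R = e^0.03 = 1.0305
Risk-neutral probability p = (e^0.03 − 0.9048)/(1.1052 − 0.9048) = 0.1256/0.2003 = 0.6270
Terminal stock prices: S_uu = 116, S_ud = 95, S_dd = 77.78
Terminal payoffs (K − S): max(-4.033, 0) = 0, max(17, 0) = 17, max(34.22, 0) = 34.22
Node u (S = 105): V_u = e^(−0.03)·[0.6270·0.0000 + 0.3730·17.0000] = 6.1529
Node d (S = 85.96): V_d = e^(−0.03)·[0.6270·17.0000 + 0.3730·34.2206] = 22.7303
Node 0 (S = 95): V_0 = e^(−0.03)·[0.6270·6.1529 + 0.3730·22.7303] = 11.9711

€11.97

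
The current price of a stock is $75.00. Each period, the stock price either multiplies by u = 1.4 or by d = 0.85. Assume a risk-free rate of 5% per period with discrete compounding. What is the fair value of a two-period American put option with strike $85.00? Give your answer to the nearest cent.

$12.88

Risk-neutral probability p = (1 + 0.05 − 0.85)/(1.4 − 0.85) = 0.2000/0.5500 = 0.3636
Terminal stock prices: S_uu = 147, S_ud = 89.25, S_dd = 54.19
Terminal payoffs (K − S): max(-62, 0) = 0, max(-4.25, 0) = 0, max(30.81, 0) = 30.81
Node u (S = 105): continuation = 1/1.05·[0.3636·0.0000 + 0.6364·0.0000] = 0.0000; exercise value = 0.0000 ≤ continuation, so V_u = 0.0000
Node d (S = 63.75): continuation = 1/1.05·[0.3636·0.0000 + 0.6364·30.8125] = 18.6742; exercise value = 21.2500 > continuation, so V_d = 21.2500 (exercise)
Node 0 (S = 75): continuation = 1/1.05·[0.3636·0.0000 + 0.6364·21.2500] = 12.8788; exercise value = 10.0000 ≤ continuation, so V_0 = 12.8788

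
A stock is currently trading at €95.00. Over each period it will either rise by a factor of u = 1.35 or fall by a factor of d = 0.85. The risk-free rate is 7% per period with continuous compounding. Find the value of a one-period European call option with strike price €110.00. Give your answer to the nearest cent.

€7.57

Risk-neutral probability p = (e^0.07 − 0.85)/(1.35 − 0.85) = 0.2225/0.5000 = 0.4450
Terminal stock prices: S_u = 128.2, S_d = 80.75
Terminal payoffs (S − K): max(18.25, 0) = 18.25, max(-29.25, 0) = 0
Node 0 (S = 95): V_0 = e^(−0.07)·[0.4450·18.2500 + 0.5550·0.0000] = 7.5725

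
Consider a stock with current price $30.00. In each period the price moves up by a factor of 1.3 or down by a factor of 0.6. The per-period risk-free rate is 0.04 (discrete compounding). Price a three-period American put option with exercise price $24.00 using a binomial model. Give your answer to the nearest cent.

$3.22

Risk-neutral probability p = (1 + 0.04 − 0.6)/(1.3 − 0.6) = 0.4400/0.7000 = 0.6286
Terminal stock prices: S_uuu = 65.91, S_uud = 30.42, S_udd = 14.04, S_ddd = 6.48
Terminal payoffs (K − S): max(-41.91, 0) = 0, max(-6.42, 0) = 0, max(9.96, 0) = 9.96, max(17.52, 0) = 17.52
Node uu (S = 50.7): continuation = 1/1.04·[0.6286·0.0000 + 0.3714·0.0000] = 0.0000; exercise value = 0.0000 ≤ continuation, so V_uu = 0.0000
Node ud (S = 23.4): continuation = 1/1.04·[0.6286·0.0000 + 0.3714·9.9600] = 3.5571; exercise value = 0.6000 ≤ continuation, so V_ud = 3.5571
Node dd (S = 10.8): continuation = 1/1.04·[0.6286·9.9600 + 0.3714·17.5200] = 12.2769; exercise value = 13.2000 > continuation, so V_dd = 13.2000 (exercise)
Node u (S = 39): continuation = 1/1.04·[0.6286·0.0000 + 0.3714·3.5571] = 1.2704; exercise value = 0.0000 ≤ continuation, so V_u = 1.2704
Node d (S = 18): continuation = 1/1.04·[0.6286·3.5571 + 0.3714·13.2000] = 6.8642; exercise value = 6.0000 ≤ continuation, so V_d = 6.8642
Node 0 (S = 30): continuation = 1/1.04·[0.6286·1.2704 + 0.3714·6.8642] = 3.2193; exercise value = 0.0000 ≤ continuation, so V_0 = 3.2193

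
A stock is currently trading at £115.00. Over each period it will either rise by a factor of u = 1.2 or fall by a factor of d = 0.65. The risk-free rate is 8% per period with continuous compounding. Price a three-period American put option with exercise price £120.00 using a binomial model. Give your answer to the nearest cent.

£14.46

Risk-neutral probability p = (e^0.08 − 0.65)/(1.2 − 0.65) = 0.4333/0.5500 = 0.7878
Terminal stock prices: S_uuu = 198.7, S_uud = 107.6, S_udd = 58.31, S_ddd = 31.58
Terminal payoffs (K − S): max(-78.72, 0) = 0, max(12.36, 0) = 12.36, max(61.69, 0) = 61.69, max(88.42, 0) = 88.42
Node uu (S = 165.6): continuation = e^(−0.08)·[0.7878·0.0000 + 0.2122·12.3600] = 2.4212; exercise value = 0.0000 ≤ continuation, so V_uu = 2.4212
Node ud (S = 89.7): continuation = e^(−0.08)·[0.7878·12.3600 + 0.2122·61.6950] = 21.0740; exercise value = 30.3000 > continuation, so V_ud = 30.3000 (exercise)
Node dd (S = 48.59): continuation = e^(−0.08)·[0.7878·61.6950 + 0.2122·88.4181] = 62.1865; exercise value = 71.4125 > continuation, so V_dd = 71.4125 (exercise)
Node u (S = 138): continuation = e^(−0.08)·[0.7878·2.4212 + 0.2122·30.3000] = 7.6962; exercise value = 0.0000 ≤ continuation, so V_u = 7.6962
Node d (S = 74.75): continuation = e^(−0.08)·[0.7878·30.3000 + 0.2122·71.4125] = 36.0240; exercise value = 45.2500 > continuation, so V_d = 45.2500 (exercise)
Node 0 (S = 115): continuation = e^(−0.08)·[0.7878·7.6962 + 0.2122·45.2500] = 14.4609; exercise value = 5.0000 ≤ continuation, so V_0 = 14.4609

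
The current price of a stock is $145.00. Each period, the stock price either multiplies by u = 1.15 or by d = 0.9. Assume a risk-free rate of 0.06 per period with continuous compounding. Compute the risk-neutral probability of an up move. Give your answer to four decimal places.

p = 0.6473

Risk-neutral probability p = (e^0.06 − 0.9)/(1.15 − 0.9) = 0.1618/0.2500 = 0.6473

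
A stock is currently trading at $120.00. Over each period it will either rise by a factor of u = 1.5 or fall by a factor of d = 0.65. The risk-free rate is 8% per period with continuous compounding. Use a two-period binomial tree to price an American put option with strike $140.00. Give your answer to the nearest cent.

Risk-neutral probability p = (e^0.08 − 0.65)/(1.5 − 0.65) = 0.4333/0.8500 = 0.5097
Terminal stock prices: S_uu = 270, S_ud = 117, S_dd = 50.7
Terminal payoffs (K − S): max(-130, 0) = 0, max(23, 0) = 23, max(89.3, 0) = 89.3
Node u (S = 180): continuation = e^(−0.08)·[0.5097·0.0000 + 0.4903·23.0000] = 10.4088; exercise value = 0.0000 ≤ continuation, so V_u = 10.4088
Node d (S = 78): continuation = e^(−0.08)·[0.5097·23.0000 + 0.4903·89.3000] = 51.2363; exercise value = 62.0000 > continuation, so V_d = 62.0000 (exercise)
Node 0 (S = 120): continuation = e^(−0.08)·[0.5097·10.4088 + 0.4903·62.0000] = 32.9566; exercise value = 20.0000 ≤ continuation, so V_0 = 32.9566

$32.96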